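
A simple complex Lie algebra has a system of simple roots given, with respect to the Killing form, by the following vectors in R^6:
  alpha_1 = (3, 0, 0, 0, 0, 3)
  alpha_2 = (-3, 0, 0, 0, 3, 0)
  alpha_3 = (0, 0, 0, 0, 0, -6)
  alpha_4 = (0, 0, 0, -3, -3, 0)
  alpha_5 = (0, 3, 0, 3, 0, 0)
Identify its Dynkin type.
C_5

Compute the Cartan integers a_ij = 2(alpha_i, alpha_j)/(alpha_j, alpha_j); the resulting 5x5 Cartan matrix is
[[2, -1, -1, 0, 0], [-1, 2, 0, -1, 0], [-2, 0, 2, 0, 0], [0, -1, 0, 2, -1], [0, 0, 0, -1, 2]].
The roots have two lengths (squared-length ratio 2:1); the short ones are alpha_{1,2,4,5}. The associated Dynkin diagram is a chain of 5 nodes with a double edge at one end; the terminal node there is the unique long simple root (C_5), so the type is C_5 (the algebra sp(10)).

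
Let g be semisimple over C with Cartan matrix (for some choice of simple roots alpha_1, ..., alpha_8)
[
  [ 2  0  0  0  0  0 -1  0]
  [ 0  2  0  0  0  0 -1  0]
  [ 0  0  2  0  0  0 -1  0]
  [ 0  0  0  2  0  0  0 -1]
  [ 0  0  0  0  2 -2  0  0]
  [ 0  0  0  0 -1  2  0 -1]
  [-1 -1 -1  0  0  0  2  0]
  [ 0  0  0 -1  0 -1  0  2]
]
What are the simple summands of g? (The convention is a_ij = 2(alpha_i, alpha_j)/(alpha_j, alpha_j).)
The diagram associated to this matrix has two connected components: the simple roots {alpha_4, alpha_5, alpha_6, alpha_8} form a chain of 4 nodes with a double edge at one end; the terminal node there is the unique long simple root (C_4), and {alpha_1, alpha_2, alpha_3, alpha_7} form a chain of 2 nodes with a fork of two nodes at one end (D_4). A semisimple Lie algebra decomposes uniquely as the direct sum of simple ideals, one per connected component of its Dynkin diagram, so g ≅ C_4 ⊕ D_4 (dimension 36 + 28 = 64).

C4 + D4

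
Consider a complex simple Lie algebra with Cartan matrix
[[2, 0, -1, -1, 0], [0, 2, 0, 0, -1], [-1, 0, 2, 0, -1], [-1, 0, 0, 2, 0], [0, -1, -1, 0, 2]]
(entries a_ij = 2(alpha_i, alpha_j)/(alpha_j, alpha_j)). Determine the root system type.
A_5

The matrix has rank 5 with 2's on the diagonal. Reading the off-diagonal entries as Dynkin edges (a single edge where a_ij = a_ji = -1; a double or triple edge where a_ij * a_ji = 2 or 3), the diagram is a chain of 5 nodes with single edges (A_5). One simple-root ordering that puts it in standard form is (alpha_4, alpha_1, alpha_3, alpha_5, alpha_2). So the algebra is type A_5, i.e. sl(6).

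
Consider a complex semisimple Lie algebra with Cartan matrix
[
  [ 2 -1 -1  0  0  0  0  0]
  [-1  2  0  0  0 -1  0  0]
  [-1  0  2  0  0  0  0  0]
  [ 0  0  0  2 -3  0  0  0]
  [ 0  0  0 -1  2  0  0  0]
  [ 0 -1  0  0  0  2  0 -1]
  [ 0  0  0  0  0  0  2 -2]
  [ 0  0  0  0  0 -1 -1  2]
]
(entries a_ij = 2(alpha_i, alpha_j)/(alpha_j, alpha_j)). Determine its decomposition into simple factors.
The diagram associated to this matrix has two connected components: the simple roots {alpha_1, alpha_2, alpha_3, alpha_6, alpha_7, alpha_8} form a chain of 6 nodes with a double edge at one end; the terminal node there is the unique long simple root (C_6), and {alpha_4, alpha_5} form two nodes joined by a triple edge (G_2). A semisimple Lie algebra decomposes uniquely as the direct sum of simple ideals, one per connected component of its Dynkin diagram, so g ≅ C_6 ⊕ G_2 (dimension 78 + 14 = 92).

C_6 (sp(12)) + G_2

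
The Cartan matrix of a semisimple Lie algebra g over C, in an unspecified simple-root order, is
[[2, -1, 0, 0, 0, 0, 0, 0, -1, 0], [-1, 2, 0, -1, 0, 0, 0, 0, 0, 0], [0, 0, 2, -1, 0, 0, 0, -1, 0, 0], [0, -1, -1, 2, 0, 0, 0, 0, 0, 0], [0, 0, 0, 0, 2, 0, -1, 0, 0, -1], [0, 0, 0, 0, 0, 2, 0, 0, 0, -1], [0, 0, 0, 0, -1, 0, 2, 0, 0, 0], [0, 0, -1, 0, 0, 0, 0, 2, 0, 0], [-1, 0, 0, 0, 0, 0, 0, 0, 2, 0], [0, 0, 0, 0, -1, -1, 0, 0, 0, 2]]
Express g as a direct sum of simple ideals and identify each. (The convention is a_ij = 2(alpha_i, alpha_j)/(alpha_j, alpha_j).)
The diagram associated to this matrix has two connected components: the simple roots {alpha_5, alpha_6, alpha_7, alpha_10} form a chain of 4 nodes with single edges (A_4), and {alpha_1, alpha_2, alpha_3, alpha_4, alpha_8, alpha_9} form a chain of 6 nodes with single edges (A_6). A semisimple Lie algebra decomposes uniquely as the direct sum of simple ideals, one per connected component of its Dynkin diagram, so g ≅ A_4 ⊕ A_6 (dimension 24 + 48 = 72).

A_4 (sl(5)) ⊕ A_6 (sl(7))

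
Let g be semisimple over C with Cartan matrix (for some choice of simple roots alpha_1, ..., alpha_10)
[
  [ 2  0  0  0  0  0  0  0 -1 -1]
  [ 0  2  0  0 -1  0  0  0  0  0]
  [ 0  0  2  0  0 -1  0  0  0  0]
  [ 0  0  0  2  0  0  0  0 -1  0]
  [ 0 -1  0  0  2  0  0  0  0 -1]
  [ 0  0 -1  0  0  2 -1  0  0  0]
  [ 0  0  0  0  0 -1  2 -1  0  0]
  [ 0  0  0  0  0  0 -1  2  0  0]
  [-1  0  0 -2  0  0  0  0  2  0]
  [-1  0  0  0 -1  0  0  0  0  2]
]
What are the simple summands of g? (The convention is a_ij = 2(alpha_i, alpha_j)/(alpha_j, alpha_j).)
The diagram associated to this matrix has two connected components: the simple roots {alpha_3, alpha_6, alpha_7, alpha_8} form a chain of 4 nodes with single edges (A_4), and {alpha_1, alpha_2, alpha_4, alpha_5, alpha_9, alpha_10} form a chain of 6 nodes with a double edge at one end; the terminal node there is the unique short simple root (B_6). A semisimple Lie algebra decomposes uniquely as the direct sum of simple ideals, one per connected component of its Dynkin diagram, so g ≅ A_4 ⊕ B_6 (dimension 24 + 78 = 102).

type A_4 ⊕ type B_6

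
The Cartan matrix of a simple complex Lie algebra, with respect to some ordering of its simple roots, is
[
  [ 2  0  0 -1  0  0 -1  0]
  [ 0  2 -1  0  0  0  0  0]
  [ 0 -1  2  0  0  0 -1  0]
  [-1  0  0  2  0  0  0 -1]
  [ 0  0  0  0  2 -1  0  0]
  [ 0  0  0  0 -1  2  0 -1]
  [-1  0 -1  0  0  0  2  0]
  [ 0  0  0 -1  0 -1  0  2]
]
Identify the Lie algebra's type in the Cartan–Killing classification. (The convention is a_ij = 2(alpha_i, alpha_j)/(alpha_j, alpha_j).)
type A_8

The matrix has rank 8 with 2's on the diagonal. Reading the off-diagonal entries as Dynkin edges (a single edge where a_ij = a_ji = -1; a double or triple edge where a_ij * a_ji = 2 or 3), the diagram is a chain of 8 nodes with single edges (A_8). One simple-root ordering that puts it in standard form is (alpha_2, alpha_3, alpha_7, alpha_1, alpha_4, alpha_8, alpha_6, alpha_5). So the algebra is type A_8, i.e. sl(9).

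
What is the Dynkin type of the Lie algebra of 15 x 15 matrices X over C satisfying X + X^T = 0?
This is so(15) with 15 odd, which has dimension 15(15-1)/2 = 105 and rank (15-1)/2 = 7. In the classification of classical Lie algebras, the orthogonal algebra so(2n+1) in an odd number of variables has type B_n; here n = 7, so the Dynkin diagram is a chain of 7 nodes with a double edge at one end; the terminal node there is the unique short simple root (B_7). Hence the type is B_7.

type B_7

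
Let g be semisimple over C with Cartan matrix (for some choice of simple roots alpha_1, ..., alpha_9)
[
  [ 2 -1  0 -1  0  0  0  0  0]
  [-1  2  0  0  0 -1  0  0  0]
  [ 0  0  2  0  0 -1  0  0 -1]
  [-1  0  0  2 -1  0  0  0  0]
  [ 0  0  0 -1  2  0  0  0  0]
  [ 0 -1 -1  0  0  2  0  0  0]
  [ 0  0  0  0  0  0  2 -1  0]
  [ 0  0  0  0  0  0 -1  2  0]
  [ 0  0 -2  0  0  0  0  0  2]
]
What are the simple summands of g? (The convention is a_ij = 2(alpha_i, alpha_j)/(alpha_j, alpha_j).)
type A_2 + type C_7

The diagram associated to this matrix has two connected components: the simple roots {alpha_7, alpha_8} form a chain of 2 nodes with single edges (A_2), and {alpha_1, alpha_2, alpha_3, alpha_4, alpha_5, alpha_6, alpha_9} form a chain of 7 nodes with a double edge at one end; the terminal node there is the unique long simple root (C_7). A semisimple Lie algebra decomposes uniquely as the direct sum of simple ideals, one per connected component of its Dynkin diagram, so g ≅ A_2 ⊕ C_7 (dimension 8 + 105 = 113).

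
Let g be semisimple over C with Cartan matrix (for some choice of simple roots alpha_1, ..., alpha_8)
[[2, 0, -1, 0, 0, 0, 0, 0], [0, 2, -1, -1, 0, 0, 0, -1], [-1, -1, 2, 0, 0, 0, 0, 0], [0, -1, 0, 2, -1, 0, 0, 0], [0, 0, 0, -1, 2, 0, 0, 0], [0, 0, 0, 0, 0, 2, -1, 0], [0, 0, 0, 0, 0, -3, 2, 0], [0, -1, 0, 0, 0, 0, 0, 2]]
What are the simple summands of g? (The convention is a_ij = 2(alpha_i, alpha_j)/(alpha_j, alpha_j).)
type E_6 + type G_2

The diagram associated to this matrix has two connected components: the simple roots {alpha_1, alpha_2, alpha_3, alpha_4, alpha_5, alpha_8} form a chain of 5 nodes with one extra node attached to the third node from one end (E_6), and {alpha_6, alpha_7} form two nodes joined by a triple edge (G_2). A semisimple Lie algebra decomposes uniquely as the direct sum of simple ideals, one per connected component of its Dynkin diagram, so g ≅ E_6 ⊕ G_2 (dimension 78 + 14 = 92).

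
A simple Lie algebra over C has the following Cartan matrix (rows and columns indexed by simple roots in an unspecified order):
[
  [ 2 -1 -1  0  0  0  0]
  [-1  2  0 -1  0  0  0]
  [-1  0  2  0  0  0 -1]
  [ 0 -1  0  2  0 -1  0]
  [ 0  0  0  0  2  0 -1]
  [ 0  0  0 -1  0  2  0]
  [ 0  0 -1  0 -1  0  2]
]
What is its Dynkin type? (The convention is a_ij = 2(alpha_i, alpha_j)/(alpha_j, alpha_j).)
The matrix has rank 7 with 2's on the diagonal. Reading the off-diagonal entries as Dynkin edges (a single edge where a_ij = a_ji = -1; a double or triple edge where a_ij * a_ji = 2 or 3), the diagram is a chain of 7 nodes with single edges (A_7). One simple-root ordering that puts it in standard form is (alpha_6, alpha_4, alpha_2, alpha_1, alpha_3, alpha_7, alpha_5). So the algebra is type A_7, i.e. sl(8).

A_7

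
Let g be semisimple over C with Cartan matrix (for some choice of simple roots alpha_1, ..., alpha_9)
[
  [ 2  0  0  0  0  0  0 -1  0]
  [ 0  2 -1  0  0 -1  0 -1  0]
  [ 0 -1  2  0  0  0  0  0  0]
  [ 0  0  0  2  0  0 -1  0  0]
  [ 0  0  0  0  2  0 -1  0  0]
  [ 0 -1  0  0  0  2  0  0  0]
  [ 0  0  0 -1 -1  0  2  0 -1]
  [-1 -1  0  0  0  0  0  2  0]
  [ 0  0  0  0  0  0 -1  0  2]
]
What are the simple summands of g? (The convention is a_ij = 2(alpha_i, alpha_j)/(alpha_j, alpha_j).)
D4 + D5

The diagram associated to this matrix has two connected components: the simple roots {alpha_4, alpha_5, alpha_7, alpha_9} form a chain of 2 nodes with a fork of two nodes at one end (D_4), and {alpha_1, alpha_2, alpha_3, alpha_6, alpha_8} form a chain of 3 nodes with a fork of two nodes at one end (D_5). A semisimple Lie algebra decomposes uniquely as the direct sum of simple ideals, one per connected component of its Dynkin diagram, so g ≅ D_4 ⊕ D_5 (dimension 28 + 45 = 73).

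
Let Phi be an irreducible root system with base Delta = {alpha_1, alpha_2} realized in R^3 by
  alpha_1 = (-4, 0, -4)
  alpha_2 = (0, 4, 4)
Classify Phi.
A_2

Compute the Cartan integers a_ij = 2(alpha_i, alpha_j)/(alpha_j, alpha_j); the resulting 2x2 Cartan matrix is
[[2, -1], [-1, 2]].
All simple roots have the same length, so the diagram is simply laced. The associated Dynkin diagram is a chain of 2 nodes with single edges (A_2), so the type is A_2 (the algebra sl(3)).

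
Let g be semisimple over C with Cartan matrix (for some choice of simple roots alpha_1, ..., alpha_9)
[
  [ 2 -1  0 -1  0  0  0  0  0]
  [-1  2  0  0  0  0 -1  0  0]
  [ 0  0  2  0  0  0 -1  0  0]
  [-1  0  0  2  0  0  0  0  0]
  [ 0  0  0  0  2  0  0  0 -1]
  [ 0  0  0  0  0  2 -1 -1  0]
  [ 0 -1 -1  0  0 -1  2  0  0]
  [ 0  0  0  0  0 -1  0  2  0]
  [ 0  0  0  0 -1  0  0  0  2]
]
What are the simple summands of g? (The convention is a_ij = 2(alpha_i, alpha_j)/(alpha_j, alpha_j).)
The diagram associated to this matrix has two connected components: the simple roots {alpha_5, alpha_9} form a chain of 2 nodes with single edges (A_2), and {alpha_1, alpha_2, alpha_3, alpha_4, alpha_6, alpha_7, alpha_8} form a chain of 6 nodes with one extra node attached to the third node from one end (E_7). A semisimple Lie algebra decomposes uniquely as the direct sum of simple ideals, one per connected component of its Dynkin diagram, so g ≅ A_2 ⊕ E_7 (dimension 8 + 133 = 141).

type A_2 + type E_7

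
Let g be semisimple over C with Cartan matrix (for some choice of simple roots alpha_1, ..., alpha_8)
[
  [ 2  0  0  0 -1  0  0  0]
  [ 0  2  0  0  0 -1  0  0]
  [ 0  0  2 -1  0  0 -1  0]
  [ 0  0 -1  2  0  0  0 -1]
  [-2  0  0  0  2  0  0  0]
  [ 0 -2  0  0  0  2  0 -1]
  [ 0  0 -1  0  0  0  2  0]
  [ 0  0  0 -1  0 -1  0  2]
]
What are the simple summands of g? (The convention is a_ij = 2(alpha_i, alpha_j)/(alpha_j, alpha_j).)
The diagram associated to this matrix has two connected components: the simple roots {alpha_1, alpha_5} form a chain of 2 nodes with a double edge at one end; the terminal node there is the unique short simple root (B_2), and {alpha_2, alpha_3, alpha_4, alpha_6, alpha_7, alpha_8} form a chain of 6 nodes with a double edge at one end; the terminal node there is the unique short simple root (B_6). A semisimple Lie algebra decomposes uniquely as the direct sum of simple ideals, one per connected component of its Dynkin diagram, so g ≅ B_2 ⊕ B_6 (dimension 10 + 78 = 88).

type B_2 ⊕ type B_6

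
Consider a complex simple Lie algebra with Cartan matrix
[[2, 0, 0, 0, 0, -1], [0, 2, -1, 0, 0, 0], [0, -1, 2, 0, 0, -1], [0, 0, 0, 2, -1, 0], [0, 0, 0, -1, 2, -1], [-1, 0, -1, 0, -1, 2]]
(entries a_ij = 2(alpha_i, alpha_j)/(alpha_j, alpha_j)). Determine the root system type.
The matrix has rank 6 with 2's on the diagonal. Reading the off-diagonal entries as Dynkin edges (a single edge where a_ij = a_ji = -1; a double or triple edge where a_ij * a_ji = 2 or 3), the diagram is a chain of 5 nodes with one extra node attached to the third node from one end (E_6). One simple-root ordering that puts it in standard form is (alpha_4, alpha_1, alpha_5, alpha_6, alpha_3, alpha_2). So the algebra is type E_6.

type E_6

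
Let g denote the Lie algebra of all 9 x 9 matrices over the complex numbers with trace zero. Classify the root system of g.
This is sl(9), which has dimension 9^2 - 1 = 80 and rank 9 - 1 = 8 (a Cartan subalgebra is the diagonal traceless matrices). In the classification of classical Lie algebras, the special linear algebra sl(n+1) has type A_n; here n = 8, so the Dynkin diagram is a chain of 8 nodes with single edges (A_8). Hence the type is A_8.

A_8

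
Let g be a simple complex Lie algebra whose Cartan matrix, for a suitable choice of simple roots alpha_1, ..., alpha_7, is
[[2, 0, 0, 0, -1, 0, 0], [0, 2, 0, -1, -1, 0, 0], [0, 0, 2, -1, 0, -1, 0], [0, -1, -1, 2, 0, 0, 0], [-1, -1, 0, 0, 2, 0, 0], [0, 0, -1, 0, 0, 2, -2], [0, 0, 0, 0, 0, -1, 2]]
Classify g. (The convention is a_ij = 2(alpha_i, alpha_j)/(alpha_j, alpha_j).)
The matrix has rank 7 with 2's on the diagonal. Reading the off-diagonal entries as Dynkin edges (a single edge where a_ij = a_ji = -1; a double or triple edge where a_ij * a_ji = 2 or 3), the diagram is a chain of 7 nodes with a double edge at one end; the terminal node there is the unique short simple root (B_7). One simple-root ordering that puts it in standard form is (alpha_1, alpha_5, alpha_2, alpha_4, alpha_3, alpha_6, alpha_7). So the algebra is type B_7, i.e. so(15).

B_7 (so(15))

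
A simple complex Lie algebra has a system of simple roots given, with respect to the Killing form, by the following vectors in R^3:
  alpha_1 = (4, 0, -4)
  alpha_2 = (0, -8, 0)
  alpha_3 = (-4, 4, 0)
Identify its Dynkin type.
Compute the Cartan integers a_ij = 2(alpha_i, alpha_j)/(alpha_j, alpha_j); the resulting 3x3 Cartan matrix is
[[2, 0, -1], [0, 2, -2], [-1, -1, 2]].
The roots have two lengths (squared-length ratio 2:1); the short ones are alpha_{1,3}. The associated Dynkin diagram is a chain of 3 nodes with a double edge at one end; the terminal node there is the unique long simple root (C_3), so the type is C_3 (the algebra sp(6)).

type C_3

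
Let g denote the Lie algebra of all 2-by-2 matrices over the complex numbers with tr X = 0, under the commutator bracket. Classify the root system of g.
type A_1

This is sl(2), which has dimension 2^2 - 1 = 3 and rank 2 - 1 = 1 (a Cartan subalgebra is the diagonal traceless matrices). In the classification of classical Lie algebras, the special linear algebra sl(n+1) has type A_n; here n = 1, so the Dynkin diagram is a chain of 1 nodes with single edges (A_1). Hence the type is A_1.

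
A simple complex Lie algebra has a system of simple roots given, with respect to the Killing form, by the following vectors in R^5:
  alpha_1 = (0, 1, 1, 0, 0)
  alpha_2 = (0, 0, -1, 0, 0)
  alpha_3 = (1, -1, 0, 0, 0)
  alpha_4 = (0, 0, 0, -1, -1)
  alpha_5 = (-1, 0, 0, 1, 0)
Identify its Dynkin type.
Compute the Cartan integers a_ij = 2(alpha_i, alpha_j)/(alpha_j, alpha_j); the resulting 5x5 Cartan matrix is
[[2, -2, -1, 0, 0], [-1, 2, 0, 0, 0], [-1, 0, 2, 0, -1], [0, 0, 0, 2, -1], [0, 0, -1, -1, 2]].
The roots have two lengths (squared-length ratio 2:1); the short ones are alpha_{2}. The associated Dynkin diagram is a chain of 5 nodes with a double edge at one end; the terminal node there is the unique short simple root (B_5), so the type is B_5 (the algebra so(11)).

B5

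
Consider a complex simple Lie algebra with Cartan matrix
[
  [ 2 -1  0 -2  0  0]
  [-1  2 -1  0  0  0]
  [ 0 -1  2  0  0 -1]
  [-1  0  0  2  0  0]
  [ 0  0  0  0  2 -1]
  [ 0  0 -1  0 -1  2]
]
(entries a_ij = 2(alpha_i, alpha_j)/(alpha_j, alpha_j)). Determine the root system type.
B6

The matrix has rank 6 with 2's on the diagonal. Reading the off-diagonal entries as Dynkin edges (a single edge where a_ij = a_ji = -1; a double or triple edge where a_ij * a_ji = 2 or 3), the diagram is a chain of 6 nodes with a double edge at one end; the terminal node there is the unique short simple root (B_6). One simple-root ordering that puts it in standard form is (alpha_5, alpha_6, alpha_3, alpha_2, alpha_1, alpha_4). So the algebra is type B_6, i.e. so(13).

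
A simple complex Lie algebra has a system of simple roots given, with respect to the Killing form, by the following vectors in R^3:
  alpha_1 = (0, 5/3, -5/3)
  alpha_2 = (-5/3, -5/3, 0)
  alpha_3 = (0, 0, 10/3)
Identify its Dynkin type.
Compute the Cartan integers a_ij = 2(alpha_i, alpha_j)/(alpha_j, alpha_j); the resulting 3x3 Cartan matrix is
[[2, -1, -1], [-1, 2, 0], [-2, 0, 2]].
The roots have two lengths (squared-length ratio 2:1); the short ones are alpha_{1,2}. The associated Dynkin diagram is a chain of 3 nodes with a double edge at one end; the terminal node there is the unique long simple root (C_3), so the type is C_3 (the algebra sp(6)).

C3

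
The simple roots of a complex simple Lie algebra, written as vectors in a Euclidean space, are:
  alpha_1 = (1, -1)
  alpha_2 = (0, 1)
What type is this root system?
B_2

Compute the Cartan integers a_ij = 2(alpha_i, alpha_j)/(alpha_j, alpha_j); the resulting 2x2 Cartan matrix is
[[2, -2], [-1, 2]].
The roots have two lengths (squared-length ratio 2:1); the short ones are alpha_{2}. The associated Dynkin diagram is a chain of 2 nodes with a double edge at one end; the terminal node there is the unique short simple root (B_2), so the type is B_2 (the algebra so(5)).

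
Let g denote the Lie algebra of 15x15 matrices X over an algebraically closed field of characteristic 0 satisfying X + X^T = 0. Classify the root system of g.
This is so(15) with 15 odd, which has dimension 15(15-1)/2 = 105 and rank (15-1)/2 = 7. In the classification of classical Lie algebras, the orthogonal algebra so(2n+1) in an odd number of variables has type B_n; here n = 7, so the Dynkin diagram is a chain of 7 nodes with a double edge at one end; the terminal node there is the unique short simple root (B_7). Hence the type is B_7.

B_7 (so(15))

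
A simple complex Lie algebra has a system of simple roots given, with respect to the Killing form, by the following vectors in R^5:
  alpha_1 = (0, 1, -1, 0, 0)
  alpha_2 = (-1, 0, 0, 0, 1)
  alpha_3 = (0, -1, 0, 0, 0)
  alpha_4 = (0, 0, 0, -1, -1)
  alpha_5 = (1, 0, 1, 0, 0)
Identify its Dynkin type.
type B_5

Compute the Cartan integers a_ij = 2(alpha_i, alpha_j)/(alpha_j, alpha_j); the resulting 5x5 Cartan matrix is
[[2, 0, -2, 0, -1], [0, 2, 0, -1, -1], [-1, 0, 2, 0, 0], [0, -1, 0, 2, 0], [-1, -1, 0, 0, 2]].
The roots have two lengths (squared-length ratio 2:1); the short ones are alpha_{3}. The associated Dynkin diagram is a chain of 5 nodes with a double edge at one end; the terminal node there is the unique short simple root (B_5), so the type is B_5 (the algebra so(11)).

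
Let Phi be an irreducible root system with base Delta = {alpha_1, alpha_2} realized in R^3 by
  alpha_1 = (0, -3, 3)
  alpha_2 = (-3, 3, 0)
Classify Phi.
A_2

Compute the Cartan integers a_ij = 2(alpha_i, alpha_j)/(alpha_j, alpha_j); the resulting 2x2 Cartan matrix is
[[2, -1], [-1, 2]].
All simple roots have the same length, so the diagram is simply laced. The associated Dynkin diagram is a chain of 2 nodes with single edges (A_2), so the type is A_2 (the algebra sl(3)).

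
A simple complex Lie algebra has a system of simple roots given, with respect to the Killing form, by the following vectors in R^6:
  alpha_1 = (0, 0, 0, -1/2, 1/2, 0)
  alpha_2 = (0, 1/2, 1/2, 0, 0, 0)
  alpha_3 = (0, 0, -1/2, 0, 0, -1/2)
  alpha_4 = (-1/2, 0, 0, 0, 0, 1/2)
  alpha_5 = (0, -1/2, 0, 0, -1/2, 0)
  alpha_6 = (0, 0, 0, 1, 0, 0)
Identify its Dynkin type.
Compute the Cartan integers a_ij = 2(alpha_i, alpha_j)/(alpha_j, alpha_j); the resulting 6x6 Cartan matrix is
[[2, 0, 0, 0, -1, -1], [0, 2, -1, 0, -1, 0], [0, -1, 2, -1, 0, 0], [0, 0, -1, 2, 0, 0], [-1, -1, 0, 0, 2, 0], [-2, 0, 0, 0, 0, 2]].
The roots have two lengths (squared-length ratio 2:1); the short ones are alpha_{1,2,3,4,5}. The associated Dynkin diagram is a chain of 6 nodes with a double edge at one end; the terminal node there is the unique long simple root (C_6), so the type is C_6 (the algebra sp(12)).

type C_6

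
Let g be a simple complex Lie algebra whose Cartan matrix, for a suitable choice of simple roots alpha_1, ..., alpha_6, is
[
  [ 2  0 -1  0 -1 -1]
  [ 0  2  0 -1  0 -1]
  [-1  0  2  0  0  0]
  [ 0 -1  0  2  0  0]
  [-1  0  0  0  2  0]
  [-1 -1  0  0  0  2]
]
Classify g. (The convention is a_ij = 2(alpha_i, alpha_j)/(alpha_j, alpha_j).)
D_6 (so(12))

The matrix has rank 6 with 2's on the diagonal. Reading the off-diagonal entries as Dynkin edges (a single edge where a_ij = a_ji = -1; a double or triple edge where a_ij * a_ji = 2 or 3), the diagram is a chain of 4 nodes with a fork of two nodes at one end (D_6). One simple-root ordering that puts it in standard form is (alpha_4, alpha_2, alpha_6, alpha_1, alpha_5, alpha_3). So the algebra is type D_6, i.e. so(12).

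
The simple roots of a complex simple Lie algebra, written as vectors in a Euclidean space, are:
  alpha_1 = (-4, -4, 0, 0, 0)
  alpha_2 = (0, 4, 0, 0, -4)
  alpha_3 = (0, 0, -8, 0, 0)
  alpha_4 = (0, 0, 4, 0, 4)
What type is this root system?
type C_4

Compute the Cartan integers a_ij = 2(alpha_i, alpha_j)/(alpha_j, alpha_j); the resulting 4x4 Cartan matrix is
[[2, -1, 0, 0], [-1, 2, 0, -1], [0, 0, 2, -2], [0, -1, -1, 2]].
The roots have two lengths (squared-length ratio 2:1); the short ones are alpha_{1,2,4}. The associated Dynkin diagram is a chain of 4 nodes with a double edge at one end; the terminal node there is the unique long simple root (C_4), so the type is C_4 (the algebra sp(8)).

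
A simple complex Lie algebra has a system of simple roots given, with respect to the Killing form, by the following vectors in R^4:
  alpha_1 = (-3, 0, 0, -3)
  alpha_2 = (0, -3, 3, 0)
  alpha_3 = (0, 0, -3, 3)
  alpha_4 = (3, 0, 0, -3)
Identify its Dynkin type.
Compute the Cartan integers a_ij = 2(alpha_i, alpha_j)/(alpha_j, alpha_j); the resulting 4x4 Cartan matrix is
[[2, 0, -1, 0], [0, 2, -1, 0], [-1, -1, 2, -1], [0, 0, -1, 2]].
All simple roots have the same length, so the diagram is simply laced. The associated Dynkin diagram is a chain of 2 nodes with a fork of two nodes at one end (D_4), so the type is D_4 (the algebra so(8)).

D_4 (so(8))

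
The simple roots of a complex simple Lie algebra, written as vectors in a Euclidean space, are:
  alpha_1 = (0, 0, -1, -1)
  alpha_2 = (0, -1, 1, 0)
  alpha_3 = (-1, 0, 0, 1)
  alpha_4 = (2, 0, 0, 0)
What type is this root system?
Compute the Cartan integers a_ij = 2(alpha_i, alpha_j)/(alpha_j, alpha_j); the resulting 4x4 Cartan matrix is
[[2, -1, -1, 0], [-1, 2, 0, 0], [-1, 0, 2, -1], [0, 0, -2, 2]].
The roots have two lengths (squared-length ratio 2:1); the short ones are alpha_{1,2,3}. The associated Dynkin diagram is a chain of 4 nodes with a double edge at one end; the terminal node there is the unique long simple root (C_4), so the type is C_4 (the algebra sp(8)).

C4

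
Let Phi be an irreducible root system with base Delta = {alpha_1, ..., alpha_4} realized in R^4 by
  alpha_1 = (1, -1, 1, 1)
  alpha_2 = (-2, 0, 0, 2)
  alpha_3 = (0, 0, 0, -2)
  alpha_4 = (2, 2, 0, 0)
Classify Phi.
F4

Compute the Cartan integers a_ij = 2(alpha_i, alpha_j)/(alpha_j, alpha_j); the resulting 4x4 Cartan matrix is
[[2, 0, -1, 0], [0, 2, -2, -1], [-1, -1, 2, 0], [0, -1, 0, 2]].
The roots have two lengths (squared-length ratio 2:1); the short ones are alpha_{1,3}. The associated Dynkin diagram is a chain of 4 nodes with a double edge between the middle two (F_4), so the type is F_4.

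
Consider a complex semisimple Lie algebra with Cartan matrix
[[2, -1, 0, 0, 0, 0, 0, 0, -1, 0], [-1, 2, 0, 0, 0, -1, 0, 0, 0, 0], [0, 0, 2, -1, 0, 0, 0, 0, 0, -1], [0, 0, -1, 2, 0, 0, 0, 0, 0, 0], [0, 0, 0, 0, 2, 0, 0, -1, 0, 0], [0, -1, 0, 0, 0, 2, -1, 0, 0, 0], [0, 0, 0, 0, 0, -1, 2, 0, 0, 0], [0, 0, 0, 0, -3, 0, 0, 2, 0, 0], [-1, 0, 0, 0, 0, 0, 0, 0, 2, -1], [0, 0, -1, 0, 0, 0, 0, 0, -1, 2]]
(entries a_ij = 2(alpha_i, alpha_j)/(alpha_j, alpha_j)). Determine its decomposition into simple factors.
The diagram associated to this matrix has two connected components: the simple roots {alpha_1, alpha_2, alpha_3, alpha_4, alpha_6, alpha_7, alpha_9, alpha_10} form a chain of 8 nodes with single edges (A_8), and {alpha_5, alpha_8} form two nodes joined by a triple edge (G_2). A semisimple Lie algebra decomposes uniquely as the direct sum of simple ideals, one per connected component of its Dynkin diagram, so g ≅ A_8 ⊕ G_2 (dimension 80 + 14 = 94).

A_8 (sl(9)) + G_2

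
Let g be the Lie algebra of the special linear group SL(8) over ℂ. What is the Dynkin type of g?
A7

This is sl(8), which has dimension 8^2 - 1 = 63 and rank 8 - 1 = 7 (a Cartan subalgebra is the diagonal traceless matrices). In the classification of classical Lie algebras, the special linear algebra sl(n+1) has type A_n; here n = 7, so the Dynkin diagram is a chain of 7 nodes with single edges (A_7). Hence the type is A_7.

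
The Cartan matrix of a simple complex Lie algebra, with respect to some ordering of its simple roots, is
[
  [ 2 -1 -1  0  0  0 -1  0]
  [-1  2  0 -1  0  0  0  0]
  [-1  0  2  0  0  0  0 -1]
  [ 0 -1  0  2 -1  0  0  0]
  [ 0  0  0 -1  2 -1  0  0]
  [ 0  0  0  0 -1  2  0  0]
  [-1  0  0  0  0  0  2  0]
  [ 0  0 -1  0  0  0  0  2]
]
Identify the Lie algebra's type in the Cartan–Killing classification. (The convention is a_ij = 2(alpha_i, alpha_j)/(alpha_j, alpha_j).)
E8

The matrix has rank 8 with 2's on the diagonal. Reading the off-diagonal entries as Dynkin edges (a single edge where a_ij = a_ji = -1; a double or triple edge where a_ij * a_ji = 2 or 3), the diagram is a chain of 7 nodes with one extra node attached to the third node from one end (E_8). One simple-root ordering that puts it in standard form is (alpha_8, alpha_7, alpha_3, alpha_1, alpha_2, alpha_4, alpha_5, alpha_6). So the algebra is type E_8.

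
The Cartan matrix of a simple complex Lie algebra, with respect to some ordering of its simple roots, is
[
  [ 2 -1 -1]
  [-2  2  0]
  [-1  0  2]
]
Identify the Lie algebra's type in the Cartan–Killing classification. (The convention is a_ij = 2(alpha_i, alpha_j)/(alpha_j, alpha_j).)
The matrix has rank 3 with 2's on the diagonal. Reading the off-diagonal entries as Dynkin edges (a single edge where a_ij = a_ji = -1; a double or triple edge where a_ij * a_ji = 2 or 3), the diagram is a chain of 3 nodes with a double edge at one end; the terminal node there is the unique long simple root (C_3). One simple-root ordering that puts it in standard form is (alpha_3, alpha_1, alpha_2). So the algebra is type C_3, i.e. sp(6).

C_3 (sp(6))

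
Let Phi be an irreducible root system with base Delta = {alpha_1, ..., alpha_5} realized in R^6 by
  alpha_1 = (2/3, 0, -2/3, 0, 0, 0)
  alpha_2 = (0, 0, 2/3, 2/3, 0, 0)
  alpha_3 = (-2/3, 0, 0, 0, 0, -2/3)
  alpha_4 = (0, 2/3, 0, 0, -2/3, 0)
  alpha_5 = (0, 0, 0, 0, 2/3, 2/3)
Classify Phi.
Compute the Cartan integers a_ij = 2(alpha_i, alpha_j)/(alpha_j, alpha_j); the resulting 5x5 Cartan matrix is
[[2, -1, -1, 0, 0], [-1, 2, 0, 0, 0], [-1, 0, 2, 0, -1], [0, 0, 0, 2, -1], [0, 0, -1, -1, 2]].
All simple roots have the same length, so the diagram is simply laced. The associated Dynkin diagram is a chain of 5 nodes with single edges (A_5), so the type is A_5 (the algebra sl(6)).

A_5 (sl(6))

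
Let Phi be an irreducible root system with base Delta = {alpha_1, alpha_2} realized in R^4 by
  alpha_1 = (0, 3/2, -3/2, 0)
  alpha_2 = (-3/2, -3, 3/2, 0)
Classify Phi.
type G_2

Compute the Cartan integers a_ij = 2(alpha_i, alpha_j)/(alpha_j, alpha_j); the resulting 2x2 Cartan matrix is
[[2, -1], [-3, 2]].
The roots have two lengths (squared-length ratio 3:1); the short ones are alpha_{1}. The associated Dynkin diagram is two nodes joined by a triple edge (G_2), so the type is G_2.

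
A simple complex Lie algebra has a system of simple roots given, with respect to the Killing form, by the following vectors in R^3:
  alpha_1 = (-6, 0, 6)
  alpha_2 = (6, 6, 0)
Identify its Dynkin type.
Compute the Cartan integers a_ij = 2(alpha_i, alpha_j)/(alpha_j, alpha_j); the resulting 2x2 Cartan matrix is
[[2, -1], [-1, 2]].
All simple roots have the same length, so the diagram is simply laced. The associated Dynkin diagram is a chain of 2 nodes with single edges (A_2), so the type is A_2 (the algebra sl(3)).

type A_2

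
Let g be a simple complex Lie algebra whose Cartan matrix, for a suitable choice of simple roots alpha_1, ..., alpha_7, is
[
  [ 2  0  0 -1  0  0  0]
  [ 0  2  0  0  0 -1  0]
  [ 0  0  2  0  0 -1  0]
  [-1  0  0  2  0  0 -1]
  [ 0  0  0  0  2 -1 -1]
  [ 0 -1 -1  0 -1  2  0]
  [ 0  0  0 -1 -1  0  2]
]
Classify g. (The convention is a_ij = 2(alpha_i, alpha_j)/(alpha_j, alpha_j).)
The matrix has rank 7 with 2's on the diagonal. Reading the off-diagonal entries as Dynkin edges (a single edge where a_ij = a_ji = -1; a double or triple edge where a_ij * a_ji = 2 or 3), the diagram is a chain of 5 nodes with a fork of two nodes at one end (D_7). One simple-root ordering that puts it in standard form is (alpha_1, alpha_4, alpha_7, alpha_5, alpha_6, alpha_2, alpha_3). So the algebra is type D_7, i.e. so(14).

D_7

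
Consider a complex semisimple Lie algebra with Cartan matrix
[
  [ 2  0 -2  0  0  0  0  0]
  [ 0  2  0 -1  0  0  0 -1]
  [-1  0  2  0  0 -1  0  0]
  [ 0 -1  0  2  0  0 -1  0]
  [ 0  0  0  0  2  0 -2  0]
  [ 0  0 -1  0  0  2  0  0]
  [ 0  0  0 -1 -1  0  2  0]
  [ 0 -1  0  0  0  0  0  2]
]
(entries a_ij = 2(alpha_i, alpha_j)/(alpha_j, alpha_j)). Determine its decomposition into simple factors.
C_3 ⊕ C_5

The diagram associated to this matrix has two connected components: the simple roots {alpha_1, alpha_3, alpha_6} form a chain of 3 nodes with a double edge at one end; the terminal node there is the unique long simple root (C_3), and {alpha_2, alpha_4, alpha_5, alpha_7, alpha_8} form a chain of 5 nodes with a double edge at one end; the terminal node there is the unique long simple root (C_5). A semisimple Lie algebra decomposes uniquely as the direct sum of simple ideals, one per connected component of its Dynkin diagram, so g ≅ C_3 ⊕ C_5 (dimension 21 + 55 = 76).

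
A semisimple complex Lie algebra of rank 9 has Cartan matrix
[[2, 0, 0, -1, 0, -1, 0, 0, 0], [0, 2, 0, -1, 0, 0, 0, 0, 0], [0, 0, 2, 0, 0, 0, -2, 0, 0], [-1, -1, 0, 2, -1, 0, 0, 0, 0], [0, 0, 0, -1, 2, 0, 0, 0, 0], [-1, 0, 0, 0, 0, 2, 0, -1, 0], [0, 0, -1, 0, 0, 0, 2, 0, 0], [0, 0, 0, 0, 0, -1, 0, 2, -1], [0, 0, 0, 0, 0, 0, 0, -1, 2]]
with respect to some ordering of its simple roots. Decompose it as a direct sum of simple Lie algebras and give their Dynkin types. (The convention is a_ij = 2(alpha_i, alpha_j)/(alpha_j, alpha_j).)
The diagram associated to this matrix has two connected components: the simple roots {alpha_3, alpha_7} form a chain of 2 nodes with a double edge at one end; the terminal node there is the unique short simple root (B_2), and {alpha_1, alpha_2, alpha_4, alpha_5, alpha_6, alpha_8, alpha_9} form a chain of 5 nodes with a fork of two nodes at one end (D_7). A semisimple Lie algebra decomposes uniquely as the direct sum of simple ideals, one per connected component of its Dynkin diagram, so g ≅ B_2 ⊕ D_7 (dimension 10 + 91 = 101).

B_2 ⊕ D_7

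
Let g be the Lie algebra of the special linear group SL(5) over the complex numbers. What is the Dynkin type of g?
This is sl(5), which has dimension 5^2 - 1 = 24 and rank 5 - 1 = 4 (a Cartan subalgebra is the diagonal traceless matrices). In the classification of classical Lie algebras, the special linear algebra sl(n+1) has type A_n; here n = 4, so the Dynkin diagram is a chain of 4 nodes with single edges (A_4). Hence the type is A_4.

A_4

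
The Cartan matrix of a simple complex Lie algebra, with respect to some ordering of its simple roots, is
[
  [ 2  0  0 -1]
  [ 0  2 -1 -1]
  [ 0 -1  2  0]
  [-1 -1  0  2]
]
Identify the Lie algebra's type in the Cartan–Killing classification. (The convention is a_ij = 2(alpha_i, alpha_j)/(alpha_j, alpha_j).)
A_4

The matrix has rank 4 with 2's on the diagonal. Reading the off-diagonal entries as Dynkin edges (a single edge where a_ij = a_ji = -1; a double or triple edge where a_ij * a_ji = 2 or 3), the diagram is a chain of 4 nodes with single edges (A_4). One simple-root ordering that puts it in standard form is (alpha_3, alpha_2, alpha_4, alpha_1). So the algebra is type A_4, i.e. sl(5).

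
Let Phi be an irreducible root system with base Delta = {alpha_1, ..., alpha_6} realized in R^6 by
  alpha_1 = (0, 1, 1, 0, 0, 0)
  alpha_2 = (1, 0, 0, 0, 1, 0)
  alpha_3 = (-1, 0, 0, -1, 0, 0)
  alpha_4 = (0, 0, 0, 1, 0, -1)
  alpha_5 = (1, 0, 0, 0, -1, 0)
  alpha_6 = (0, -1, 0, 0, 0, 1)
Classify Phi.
type D_6

Compute the Cartan integers a_ij = 2(alpha_i, alpha_j)/(alpha_j, alpha_j); the resulting 6x6 Cartan matrix is
[[2, 0, 0, 0, 0, -1], [0, 2, -1, 0, 0, 0], [0, -1, 2, -1, -1, 0], [0, 0, -1, 2, 0, -1], [0, 0, -1, 0, 2, 0], [-1, 0, 0, -1, 0, 2]].
All simple roots have the same length, so the diagram is simply laced. The associated Dynkin diagram is a chain of 4 nodes with a fork of two nodes at one end (D_6), so the type is D_6 (the algebra so(12)).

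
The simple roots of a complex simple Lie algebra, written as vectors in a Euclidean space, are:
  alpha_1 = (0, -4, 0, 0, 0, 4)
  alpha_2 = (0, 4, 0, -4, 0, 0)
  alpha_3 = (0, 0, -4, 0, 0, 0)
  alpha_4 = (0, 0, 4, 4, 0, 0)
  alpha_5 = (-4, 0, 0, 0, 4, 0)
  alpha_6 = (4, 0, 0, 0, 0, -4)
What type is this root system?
B6

Compute the Cartan integers a_ij = 2(alpha_i, alpha_j)/(alpha_j, alpha_j); the resulting 6x6 Cartan matrix is
[[2, -1, 0, 0, 0, -1], [-1, 2, 0, -1, 0, 0], [0, 0, 2, -1, 0, 0], [0, -1, -2, 2, 0, 0], [0, 0, 0, 0, 2, -1], [-1, 0, 0, 0, -1, 2]].
The roots have two lengths (squared-length ratio 2:1); the short ones are alpha_{3}. The associated Dynkin diagram is a chain of 6 nodes with a double edge at one end; the terminal node there is the unique short simple root (B_6), so the type is B_6 (the algebra so(13)).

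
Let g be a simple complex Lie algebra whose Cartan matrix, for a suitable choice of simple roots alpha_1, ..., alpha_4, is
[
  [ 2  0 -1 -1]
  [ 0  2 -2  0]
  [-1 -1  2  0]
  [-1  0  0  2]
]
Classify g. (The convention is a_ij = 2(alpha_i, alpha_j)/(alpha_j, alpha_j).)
The matrix has rank 4 with 2's on the diagonal. Reading the off-diagonal entries as Dynkin edges (a single edge where a_ij = a_ji = -1; a double or triple edge where a_ij * a_ji = 2 or 3), the diagram is a chain of 4 nodes with a double edge at one end; the terminal node there is the unique long simple root (C_4). One simple-root ordering that puts it in standard form is (alpha_4, alpha_1, alpha_3, alpha_2). So the algebra is type C_4, i.e. sp(8).

C4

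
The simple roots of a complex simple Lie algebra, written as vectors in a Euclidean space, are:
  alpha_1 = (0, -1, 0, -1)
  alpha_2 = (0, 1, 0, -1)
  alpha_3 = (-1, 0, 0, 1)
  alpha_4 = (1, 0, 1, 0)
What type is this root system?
type D_4

Compute the Cartan integers a_ij = 2(alpha_i, alpha_j)/(alpha_j, alpha_j); the resulting 4x4 Cartan matrix is
[[2, 0, -1, 0], [0, 2, -1, 0], [-1, -1, 2, -1], [0, 0, -1, 2]].
All simple roots have the same length, so the diagram is simply laced. The associated Dynkin diagram is a chain of 2 nodes with a fork of two nodes at one end (D_4), so the type is D_4 (the algebra so(8)).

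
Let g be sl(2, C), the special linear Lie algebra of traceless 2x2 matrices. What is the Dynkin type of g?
A1

This is sl(2), which has dimension 2^2 - 1 = 3 and rank 2 - 1 = 1 (a Cartan subalgebra is the diagonal traceless matrices). In the classification of classical Lie algebras, the special linear algebra sl(n+1) has type A_n; here n = 1, so the Dynkin diagram is a chain of 1 nodes with single edges (A_1). Hence the type is A_1.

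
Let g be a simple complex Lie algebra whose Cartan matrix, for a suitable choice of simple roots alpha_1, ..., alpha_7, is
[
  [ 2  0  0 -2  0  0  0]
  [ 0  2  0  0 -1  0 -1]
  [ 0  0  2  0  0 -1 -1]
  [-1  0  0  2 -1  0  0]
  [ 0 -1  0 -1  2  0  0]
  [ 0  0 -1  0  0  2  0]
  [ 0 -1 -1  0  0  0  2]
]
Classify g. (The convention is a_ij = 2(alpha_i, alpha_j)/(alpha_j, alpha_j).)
The matrix has rank 7 with 2's on the diagonal. Reading the off-diagonal entries as Dynkin edges (a single edge where a_ij = a_ji = -1; a double or triple edge where a_ij * a_ji = 2 or 3), the diagram is a chain of 7 nodes with a double edge at one end; the terminal node there is the unique long simple root (C_7). One simple-root ordering that puts it in standard form is (alpha_6, alpha_3, alpha_7, alpha_2, alpha_5, alpha_4, alpha_1). So the algebra is type C_7, i.e. sp(14).

C7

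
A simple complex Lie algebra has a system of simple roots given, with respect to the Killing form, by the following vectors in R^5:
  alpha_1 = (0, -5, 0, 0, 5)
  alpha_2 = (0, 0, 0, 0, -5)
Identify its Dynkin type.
B_2

Compute the Cartan integers a_ij = 2(alpha_i, alpha_j)/(alpha_j, alpha_j); the resulting 2x2 Cartan matrix is
[[2, -2], [-1, 2]].
The roots have two lengths (squared-length ratio 2:1); the short ones are alpha_{2}. The associated Dynkin diagram is a chain of 2 nodes with a double edge at one end; the terminal node there is the unique short simple root (B_2), so the type is B_2 (the algebra so(5)).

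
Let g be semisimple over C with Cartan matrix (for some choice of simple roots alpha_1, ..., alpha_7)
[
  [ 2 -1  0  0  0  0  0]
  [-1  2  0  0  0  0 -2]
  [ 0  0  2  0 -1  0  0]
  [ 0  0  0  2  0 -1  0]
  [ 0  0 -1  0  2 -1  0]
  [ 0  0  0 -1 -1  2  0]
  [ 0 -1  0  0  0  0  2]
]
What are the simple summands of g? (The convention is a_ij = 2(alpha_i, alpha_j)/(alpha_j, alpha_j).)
The diagram associated to this matrix has two connected components: the simple roots {alpha_3, alpha_4, alpha_5, alpha_6} form a chain of 4 nodes with single edges (A_4), and {alpha_1, alpha_2, alpha_7} form a chain of 3 nodes with a double edge at one end; the terminal node there is the unique short simple root (B_3). A semisimple Lie algebra decomposes uniquely as the direct sum of simple ideals, one per connected component of its Dynkin diagram, so g ≅ A_4 ⊕ B_3 (dimension 24 + 21 = 45).

A4 + B3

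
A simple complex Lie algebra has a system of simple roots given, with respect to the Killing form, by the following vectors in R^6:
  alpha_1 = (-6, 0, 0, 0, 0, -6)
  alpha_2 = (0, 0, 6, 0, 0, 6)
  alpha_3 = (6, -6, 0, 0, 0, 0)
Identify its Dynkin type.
A_3 (sl(4))

Compute the Cartan integers a_ij = 2(alpha_i, alpha_j)/(alpha_j, alpha_j); the resulting 3x3 Cartan matrix is
[[2, -1, -1], [-1, 2, 0], [-1, 0, 2]].
All simple roots have the same length, so the diagram is simply laced. The associated Dynkin diagram is a chain of 3 nodes with single edges (A_3), so the type is A_3 (the algebra sl(4)).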